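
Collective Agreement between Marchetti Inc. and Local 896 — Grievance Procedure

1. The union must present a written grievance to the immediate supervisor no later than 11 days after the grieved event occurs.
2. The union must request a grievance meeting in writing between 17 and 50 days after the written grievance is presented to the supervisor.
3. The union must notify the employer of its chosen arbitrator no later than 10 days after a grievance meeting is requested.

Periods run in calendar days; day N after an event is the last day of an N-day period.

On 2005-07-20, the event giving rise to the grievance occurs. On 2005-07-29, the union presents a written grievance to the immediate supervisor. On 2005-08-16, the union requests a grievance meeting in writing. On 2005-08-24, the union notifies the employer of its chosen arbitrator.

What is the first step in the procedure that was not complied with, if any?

None — every step was satisfied

Step 1: 11 days after 2005-07-20 (when the grieved event occurs) is 2005-07-31; completed 2005-07-29, before the deadline.
Step 2: the window is 17–50 days after 2005-07-29 (when the written grievance is presented to the supervisor), so 2005-08-15 through 2005-09-17; done 2005-08-16, which is between those dates.
Step 3: 10 days after 2005-08-16 (when a grievance meeting is requested) is 2005-08-26; 2005-08-24 is within that limit.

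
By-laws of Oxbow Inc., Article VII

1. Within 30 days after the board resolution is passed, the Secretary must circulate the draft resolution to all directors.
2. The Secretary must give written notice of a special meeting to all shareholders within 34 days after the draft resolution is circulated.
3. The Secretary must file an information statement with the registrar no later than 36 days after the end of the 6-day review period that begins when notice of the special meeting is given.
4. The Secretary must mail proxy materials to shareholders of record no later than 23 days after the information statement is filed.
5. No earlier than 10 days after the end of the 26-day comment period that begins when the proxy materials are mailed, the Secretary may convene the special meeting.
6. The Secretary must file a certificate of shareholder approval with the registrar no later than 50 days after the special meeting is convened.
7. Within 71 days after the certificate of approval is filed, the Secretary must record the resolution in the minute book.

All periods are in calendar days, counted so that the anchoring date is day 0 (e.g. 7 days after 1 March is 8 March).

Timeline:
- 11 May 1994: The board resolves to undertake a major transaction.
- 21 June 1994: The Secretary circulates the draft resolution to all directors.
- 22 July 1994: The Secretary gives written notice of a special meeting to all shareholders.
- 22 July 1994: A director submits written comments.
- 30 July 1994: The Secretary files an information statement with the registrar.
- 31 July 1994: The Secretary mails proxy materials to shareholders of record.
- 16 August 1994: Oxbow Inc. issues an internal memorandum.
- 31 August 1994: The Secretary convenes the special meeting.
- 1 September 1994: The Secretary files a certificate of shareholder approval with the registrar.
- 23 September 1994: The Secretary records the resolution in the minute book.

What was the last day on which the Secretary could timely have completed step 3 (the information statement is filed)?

Notice of the special meeting is given on 22 July 1994; the 6-day review period therefore ends 28 July 1994, and step 3 runs from that date. 36 days after 28 July 1994 is 2 September 1994.

2 September 1994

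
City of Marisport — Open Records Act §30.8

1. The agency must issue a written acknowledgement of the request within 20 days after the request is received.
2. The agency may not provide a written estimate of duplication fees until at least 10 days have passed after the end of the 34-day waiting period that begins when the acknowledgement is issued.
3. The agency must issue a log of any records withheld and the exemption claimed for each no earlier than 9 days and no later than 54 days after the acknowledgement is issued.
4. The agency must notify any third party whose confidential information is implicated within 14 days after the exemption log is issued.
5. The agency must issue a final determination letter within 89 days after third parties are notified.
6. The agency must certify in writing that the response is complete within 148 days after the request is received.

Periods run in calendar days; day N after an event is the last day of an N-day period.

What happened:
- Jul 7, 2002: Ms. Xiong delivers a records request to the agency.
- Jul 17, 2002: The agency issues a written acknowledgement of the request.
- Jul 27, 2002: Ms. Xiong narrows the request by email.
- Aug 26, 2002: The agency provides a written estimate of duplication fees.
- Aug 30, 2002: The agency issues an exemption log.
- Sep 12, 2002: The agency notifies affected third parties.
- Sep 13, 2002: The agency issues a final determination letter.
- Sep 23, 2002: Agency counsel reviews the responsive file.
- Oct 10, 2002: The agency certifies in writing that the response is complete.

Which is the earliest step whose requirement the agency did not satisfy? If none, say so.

Step 2

(1) due by Jul 7, 2002 + 20 days = Jul 27, 2002; Jul 17, 2002 is within that limit.
(2) permitted from Aug 20, 2002 + 10 days = Aug 30, 2002 onward; Aug 26, 2002 is 4 days before the earliest permitted date.
The analysis stops there.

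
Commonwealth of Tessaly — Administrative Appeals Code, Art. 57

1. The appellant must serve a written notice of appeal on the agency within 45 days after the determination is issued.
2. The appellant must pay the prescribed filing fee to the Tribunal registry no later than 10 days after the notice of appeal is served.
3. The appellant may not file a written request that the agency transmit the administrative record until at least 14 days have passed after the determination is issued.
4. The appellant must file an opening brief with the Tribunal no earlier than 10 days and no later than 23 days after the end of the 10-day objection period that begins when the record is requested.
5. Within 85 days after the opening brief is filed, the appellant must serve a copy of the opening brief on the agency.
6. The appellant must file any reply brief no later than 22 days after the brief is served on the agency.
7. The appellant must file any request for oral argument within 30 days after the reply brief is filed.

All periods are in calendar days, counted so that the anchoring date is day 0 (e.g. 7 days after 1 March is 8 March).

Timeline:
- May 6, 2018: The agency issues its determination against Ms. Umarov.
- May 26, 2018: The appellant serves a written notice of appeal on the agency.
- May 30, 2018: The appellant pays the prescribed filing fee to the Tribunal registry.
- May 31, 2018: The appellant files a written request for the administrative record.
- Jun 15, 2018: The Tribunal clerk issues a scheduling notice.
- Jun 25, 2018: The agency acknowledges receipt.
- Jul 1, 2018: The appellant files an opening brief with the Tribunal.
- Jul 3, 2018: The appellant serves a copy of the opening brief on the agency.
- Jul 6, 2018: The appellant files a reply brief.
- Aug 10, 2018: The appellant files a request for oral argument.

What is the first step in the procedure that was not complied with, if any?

Step 7

(1) due by May 6, 2018 + 45 days = Jun 20, 2018; done May 26, 2018 — timely.
(2) due by May 26, 2018 + 10 days = Jun 5, 2018; done May 30, 2018 — timely.
(3) permitted from May 6, 2018 + 14 days = May 20, 2018 onward; done May 31, 2018 — permitted.
(4) the permitted window runs from Jun 10, 2018 + 10 = Jun 20, 2018 to Jun 10, 2018 + 23 = Jul 3, 2018; done Jul 1, 2018, which is between those dates.
(5) due by Jul 1, 2018 + 85 days = Sep 24, 2018; completed Jul 3, 2018, before the deadline.
(6) due by Jul 3, 2018 + 22 days = Jul 25, 2018; Jul 6, 2018 is within that limit.
(7) due by Jul 6, 2018 + 30 days = Aug 5, 2018; not done until Aug 10, 2018, 5 days after the deadline.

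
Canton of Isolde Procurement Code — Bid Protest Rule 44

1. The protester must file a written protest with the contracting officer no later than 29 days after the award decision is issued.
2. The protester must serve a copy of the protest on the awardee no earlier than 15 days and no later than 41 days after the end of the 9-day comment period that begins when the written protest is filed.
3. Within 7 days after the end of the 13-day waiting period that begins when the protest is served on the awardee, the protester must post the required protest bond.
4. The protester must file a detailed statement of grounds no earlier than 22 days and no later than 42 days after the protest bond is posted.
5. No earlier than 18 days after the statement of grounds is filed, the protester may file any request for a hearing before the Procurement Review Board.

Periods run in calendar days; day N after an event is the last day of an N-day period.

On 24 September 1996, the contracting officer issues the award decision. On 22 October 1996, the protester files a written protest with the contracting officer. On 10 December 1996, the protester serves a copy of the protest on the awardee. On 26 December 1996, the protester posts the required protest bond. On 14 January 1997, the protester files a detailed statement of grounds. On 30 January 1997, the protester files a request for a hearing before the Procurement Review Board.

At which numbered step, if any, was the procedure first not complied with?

Step 4

Step 1: 29 days after 24 September 1996 (when the award decision is issued) is 23 October 1996; 22 October 1996 is within that limit.
Step 2: the window is 15–41 days after 31 October 1996 (end of the 9-day comment period, which began when the written protest is filed on 22 October 1996), so 15 November 1996 through 11 December 1996; 10 December 1996 falls inside that range.
Step 3: 7 days after 23 December 1996 (end of the 13-day waiting period, which began when the protest is served on the awardee on 10 December 1996) is 30 December 1996; 26 December 1996 is within that limit.
Step 4: the window is 22–42 days after 26 December 1996 (when the protest bond is posted), so 17 January 1997 through 6 February 1997; 14 January 1997 is 3 days too early.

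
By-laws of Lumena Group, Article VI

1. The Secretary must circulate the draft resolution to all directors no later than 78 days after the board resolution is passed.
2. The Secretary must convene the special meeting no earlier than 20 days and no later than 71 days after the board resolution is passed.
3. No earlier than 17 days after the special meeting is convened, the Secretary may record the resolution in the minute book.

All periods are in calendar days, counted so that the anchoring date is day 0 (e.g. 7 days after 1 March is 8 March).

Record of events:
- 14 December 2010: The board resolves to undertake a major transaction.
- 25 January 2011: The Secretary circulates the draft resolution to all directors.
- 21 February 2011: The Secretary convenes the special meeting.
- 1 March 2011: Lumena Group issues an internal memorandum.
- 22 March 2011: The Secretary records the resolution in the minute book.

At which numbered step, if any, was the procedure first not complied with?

Step 1: 78 days after 14 December 2010 (when the board resolution is passed) is 2 March 2011; completed 25 January 2011, before the deadline.
Step 2: the window is 20–71 days after 14 December 2010 (when the board resolution is passed), so 3 January 2011 through 23 February 2011; done 21 February 2011, which is between those dates.
Step 3: the earliest permitted date is 17 days after 21 February 2011 (when the special meeting is convened), i.e. 10 March 2011; done 22 March 2011, after the minimum wait.

None — every step was satisfied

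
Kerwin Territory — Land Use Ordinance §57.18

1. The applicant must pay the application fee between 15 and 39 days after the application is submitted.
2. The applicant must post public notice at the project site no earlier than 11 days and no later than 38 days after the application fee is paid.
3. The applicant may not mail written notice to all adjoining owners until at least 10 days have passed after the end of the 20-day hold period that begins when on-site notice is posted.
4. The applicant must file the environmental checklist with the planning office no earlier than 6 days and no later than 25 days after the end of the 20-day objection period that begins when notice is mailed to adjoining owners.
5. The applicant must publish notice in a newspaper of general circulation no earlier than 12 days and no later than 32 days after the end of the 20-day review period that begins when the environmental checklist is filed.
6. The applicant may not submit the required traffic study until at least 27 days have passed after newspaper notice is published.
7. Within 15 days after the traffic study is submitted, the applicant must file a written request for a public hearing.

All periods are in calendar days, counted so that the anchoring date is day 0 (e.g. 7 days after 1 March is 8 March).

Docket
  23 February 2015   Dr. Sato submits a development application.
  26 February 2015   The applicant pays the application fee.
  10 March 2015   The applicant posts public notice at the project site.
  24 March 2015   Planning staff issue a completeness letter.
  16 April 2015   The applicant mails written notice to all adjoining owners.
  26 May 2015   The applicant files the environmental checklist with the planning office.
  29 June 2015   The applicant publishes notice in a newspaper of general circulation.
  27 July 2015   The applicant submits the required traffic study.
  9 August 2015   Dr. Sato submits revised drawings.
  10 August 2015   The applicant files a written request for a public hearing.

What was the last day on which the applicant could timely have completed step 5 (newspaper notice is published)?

17 July 2015

The environmental checklist is filed on 26 May 2015; the 20-day review period therefore ends 15 June 2015, and step 5 runs from that date. The window is 12–32 days after 15 June 2015; it closes on 17 July 2015.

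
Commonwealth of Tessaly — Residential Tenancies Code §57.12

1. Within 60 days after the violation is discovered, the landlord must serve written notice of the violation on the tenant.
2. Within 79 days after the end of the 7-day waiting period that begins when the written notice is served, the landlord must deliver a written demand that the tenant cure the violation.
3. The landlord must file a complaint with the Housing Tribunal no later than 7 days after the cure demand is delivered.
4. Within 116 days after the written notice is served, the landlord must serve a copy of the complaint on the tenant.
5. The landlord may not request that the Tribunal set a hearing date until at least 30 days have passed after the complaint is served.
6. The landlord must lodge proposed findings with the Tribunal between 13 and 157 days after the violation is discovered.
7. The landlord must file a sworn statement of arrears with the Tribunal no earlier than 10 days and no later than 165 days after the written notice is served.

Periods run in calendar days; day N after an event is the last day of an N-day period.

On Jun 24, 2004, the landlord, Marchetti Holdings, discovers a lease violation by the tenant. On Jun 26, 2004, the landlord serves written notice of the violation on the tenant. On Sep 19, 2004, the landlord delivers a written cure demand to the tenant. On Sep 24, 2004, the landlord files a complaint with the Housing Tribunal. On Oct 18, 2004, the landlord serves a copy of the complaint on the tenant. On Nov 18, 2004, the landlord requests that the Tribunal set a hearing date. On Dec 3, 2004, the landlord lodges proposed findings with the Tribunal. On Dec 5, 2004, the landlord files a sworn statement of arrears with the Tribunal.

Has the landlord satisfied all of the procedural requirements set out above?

Step 1: 60 days after Jun 24, 2004 (when the violation is discovered) is Aug 23, 2004; Jun 26, 2004 is within that limit.
Step 2: 79 days after Jul 3, 2004 (end of the 7-day waiting period, which began when the written notice is served on Jun 26, 2004) is Sep 20, 2004; completed Sep 19, 2004, before the deadline.
Step 3: 7 days after Sep 19, 2004 (when the cure demand is delivered) is Sep 26, 2004; Sep 24, 2004 is within that limit.
Step 4: 116 days after Jun 26, 2004 (when the written notice is served) is Oct 20, 2004; done Oct 18, 2004 — timely.
Step 5: the earliest permitted date is 30 days after Oct 18, 2004 (when the complaint is served), i.e. Nov 17, 2004; done Nov 18, 2004 — permitted.
Step 6: the window is 13–157 days after Jun 24, 2004 (when the violation is discovered), so Jul 7, 2004 through Nov 28, 2004; done Dec 3, 2004 — 5 days after the window closed.

No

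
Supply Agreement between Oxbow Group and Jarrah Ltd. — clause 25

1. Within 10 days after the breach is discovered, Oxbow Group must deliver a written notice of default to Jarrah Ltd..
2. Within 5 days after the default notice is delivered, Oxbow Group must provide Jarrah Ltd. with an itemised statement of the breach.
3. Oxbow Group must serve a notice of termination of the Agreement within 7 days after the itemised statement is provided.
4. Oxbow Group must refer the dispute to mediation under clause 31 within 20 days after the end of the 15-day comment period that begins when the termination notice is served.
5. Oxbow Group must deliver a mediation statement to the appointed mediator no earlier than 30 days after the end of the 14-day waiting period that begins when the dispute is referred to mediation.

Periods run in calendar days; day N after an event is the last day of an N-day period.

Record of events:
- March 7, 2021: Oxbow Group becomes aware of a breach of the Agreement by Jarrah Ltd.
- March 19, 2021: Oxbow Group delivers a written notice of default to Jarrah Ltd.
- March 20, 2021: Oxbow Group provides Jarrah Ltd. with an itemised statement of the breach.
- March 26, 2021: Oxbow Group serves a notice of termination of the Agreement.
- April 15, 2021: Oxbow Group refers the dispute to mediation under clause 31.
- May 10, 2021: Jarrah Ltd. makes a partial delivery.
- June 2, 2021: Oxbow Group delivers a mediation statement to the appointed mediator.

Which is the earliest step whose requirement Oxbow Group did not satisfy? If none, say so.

Step 1 — counting 10 days from March 7, 2021 (when the breach is discovered) gives a deadline of March 17, 2021; done March 19, 2021 — 2 days late.
No need to go further; step 1 was not satisfied.

Step 1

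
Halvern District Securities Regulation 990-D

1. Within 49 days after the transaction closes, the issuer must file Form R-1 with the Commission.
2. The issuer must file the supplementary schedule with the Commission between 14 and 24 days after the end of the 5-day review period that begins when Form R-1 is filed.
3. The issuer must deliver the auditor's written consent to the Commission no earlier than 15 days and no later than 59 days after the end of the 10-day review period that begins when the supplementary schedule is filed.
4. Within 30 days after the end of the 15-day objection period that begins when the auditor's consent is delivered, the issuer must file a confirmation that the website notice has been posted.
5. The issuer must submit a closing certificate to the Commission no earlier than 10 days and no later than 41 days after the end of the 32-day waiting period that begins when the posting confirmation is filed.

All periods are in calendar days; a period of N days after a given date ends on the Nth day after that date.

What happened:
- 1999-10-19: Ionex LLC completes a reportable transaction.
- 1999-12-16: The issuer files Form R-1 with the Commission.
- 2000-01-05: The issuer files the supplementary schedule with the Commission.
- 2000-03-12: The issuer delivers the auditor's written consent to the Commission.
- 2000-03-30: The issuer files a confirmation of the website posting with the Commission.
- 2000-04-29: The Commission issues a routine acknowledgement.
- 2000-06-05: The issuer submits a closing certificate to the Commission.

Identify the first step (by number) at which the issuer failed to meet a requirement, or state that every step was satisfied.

Step 1

Step 1 — counting 49 days from 1999-10-19 (when the transaction closes) gives a deadline of 1999-12-07; not done until 1999-12-16, 9 days after the deadline.
That is the first point of non-compliance.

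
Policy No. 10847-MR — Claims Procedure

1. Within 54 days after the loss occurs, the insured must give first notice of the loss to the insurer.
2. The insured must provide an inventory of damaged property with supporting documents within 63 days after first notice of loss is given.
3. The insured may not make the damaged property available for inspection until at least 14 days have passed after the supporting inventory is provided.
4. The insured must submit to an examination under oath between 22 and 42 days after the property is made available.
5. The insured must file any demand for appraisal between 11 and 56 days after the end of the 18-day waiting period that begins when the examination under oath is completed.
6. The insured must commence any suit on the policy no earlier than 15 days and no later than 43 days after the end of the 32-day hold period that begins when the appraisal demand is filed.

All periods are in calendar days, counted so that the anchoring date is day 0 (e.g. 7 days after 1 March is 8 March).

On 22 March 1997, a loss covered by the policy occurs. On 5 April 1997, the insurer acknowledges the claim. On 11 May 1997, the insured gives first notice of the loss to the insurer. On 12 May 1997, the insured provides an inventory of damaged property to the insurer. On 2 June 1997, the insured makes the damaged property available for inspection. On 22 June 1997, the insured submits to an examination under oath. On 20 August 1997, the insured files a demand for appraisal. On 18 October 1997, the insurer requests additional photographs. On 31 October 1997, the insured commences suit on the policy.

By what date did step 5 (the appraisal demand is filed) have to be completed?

The examination under oath is completed on 22 June 1997; the 18-day waiting period therefore ends 10 July 1997, and step 5 runs from that date. The window is 11–56 days after 10 July 1997; it closes on 4 September 1997.

4 September 1997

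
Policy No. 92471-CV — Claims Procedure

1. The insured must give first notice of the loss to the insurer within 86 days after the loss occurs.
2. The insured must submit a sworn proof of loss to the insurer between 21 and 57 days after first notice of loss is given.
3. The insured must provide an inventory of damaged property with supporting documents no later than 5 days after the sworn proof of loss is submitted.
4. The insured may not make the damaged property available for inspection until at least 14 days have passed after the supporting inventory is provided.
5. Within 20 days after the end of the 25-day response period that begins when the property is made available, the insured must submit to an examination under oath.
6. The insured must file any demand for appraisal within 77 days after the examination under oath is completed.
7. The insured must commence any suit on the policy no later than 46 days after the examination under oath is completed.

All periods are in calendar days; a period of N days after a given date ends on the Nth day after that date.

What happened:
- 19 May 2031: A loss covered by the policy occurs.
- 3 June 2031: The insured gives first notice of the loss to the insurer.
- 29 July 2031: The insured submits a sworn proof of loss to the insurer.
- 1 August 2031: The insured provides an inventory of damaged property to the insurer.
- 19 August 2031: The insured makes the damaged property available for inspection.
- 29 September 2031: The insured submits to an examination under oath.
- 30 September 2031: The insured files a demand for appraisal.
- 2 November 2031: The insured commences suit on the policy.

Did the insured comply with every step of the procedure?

Yes

Step 1 — counting 86 days from 19 May 2031 (when the loss occurs) gives a deadline of 13 August 2031; 3 June 2031 is within that limit.
Step 2 — 21 and 57 days from 3 June 2031 (when first notice of loss is given) are 24 June 2031 and 30 July 2031 respectively; done 29 July 2031, which is between those dates.
Step 3 — counting 5 days from 29 July 2031 (when the sworn proof of loss is submitted) gives a deadline of 3 August 2031; 1 August 2031 is within that limit.
Step 4 — must wait 14 days from 1 August 2031 (when the supporting inventory is provided), so not before 15 August 2031; 19 August 2031 is on or after that date.
Step 5 — counting 20 days from 13 September 2031 (end of the 25-day response period, which began when the property is made available on 19 August 2031) gives a deadline of 3 October 2031; completed 29 September 2031, before the deadline.
Step 6 — counting 77 days from 29 September 2031 (when the examination under oath is completed) gives a deadline of 15 December 2031; done 30 September 2031 — timely.
Step 7 — counting 46 days from 29 September 2031 (when the examination under oath is completed) gives a deadline of 14 November 2031; done 2 November 2031 — timely.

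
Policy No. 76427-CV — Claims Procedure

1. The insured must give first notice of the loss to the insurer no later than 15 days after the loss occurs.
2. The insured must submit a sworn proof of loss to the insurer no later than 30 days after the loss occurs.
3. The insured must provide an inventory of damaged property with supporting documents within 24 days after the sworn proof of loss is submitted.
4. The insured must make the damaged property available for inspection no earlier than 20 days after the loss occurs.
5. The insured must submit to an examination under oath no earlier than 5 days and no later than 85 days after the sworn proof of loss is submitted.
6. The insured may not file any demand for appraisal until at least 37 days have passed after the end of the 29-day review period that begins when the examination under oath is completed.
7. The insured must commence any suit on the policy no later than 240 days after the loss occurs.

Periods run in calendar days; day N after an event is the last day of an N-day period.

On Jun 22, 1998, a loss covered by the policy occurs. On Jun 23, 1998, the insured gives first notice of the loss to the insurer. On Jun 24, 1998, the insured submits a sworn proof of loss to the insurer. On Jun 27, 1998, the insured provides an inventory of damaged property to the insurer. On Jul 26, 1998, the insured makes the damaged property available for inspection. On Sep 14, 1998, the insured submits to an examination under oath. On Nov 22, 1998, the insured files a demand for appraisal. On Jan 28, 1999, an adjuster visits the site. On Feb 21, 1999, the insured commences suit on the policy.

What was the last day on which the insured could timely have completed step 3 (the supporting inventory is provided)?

Step 3 runs from Jun 24, 1998, when the sworn proof of loss is submitted. 24 days after Jun 24, 1998 is Jul 18, 1998.

Jul 18, 1998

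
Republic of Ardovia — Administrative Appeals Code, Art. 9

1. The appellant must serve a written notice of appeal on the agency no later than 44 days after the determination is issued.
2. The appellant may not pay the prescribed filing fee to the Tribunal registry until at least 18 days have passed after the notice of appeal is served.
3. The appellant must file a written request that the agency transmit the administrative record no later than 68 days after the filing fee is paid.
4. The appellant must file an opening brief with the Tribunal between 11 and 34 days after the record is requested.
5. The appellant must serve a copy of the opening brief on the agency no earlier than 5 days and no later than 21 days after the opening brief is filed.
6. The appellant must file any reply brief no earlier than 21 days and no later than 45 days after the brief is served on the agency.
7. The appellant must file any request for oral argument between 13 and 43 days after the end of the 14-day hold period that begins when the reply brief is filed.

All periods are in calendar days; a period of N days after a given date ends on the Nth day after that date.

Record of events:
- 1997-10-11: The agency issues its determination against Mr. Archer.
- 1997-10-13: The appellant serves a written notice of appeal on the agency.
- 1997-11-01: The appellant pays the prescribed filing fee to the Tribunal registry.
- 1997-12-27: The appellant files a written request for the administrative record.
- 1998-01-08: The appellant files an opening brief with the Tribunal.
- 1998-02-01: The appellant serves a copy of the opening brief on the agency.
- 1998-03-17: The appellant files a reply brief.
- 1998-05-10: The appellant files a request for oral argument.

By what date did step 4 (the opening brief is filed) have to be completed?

Step 4 runs from 1997-12-27, when the record is requested. The window is 11–34 days after 1997-12-27; it closes on 1998-01-30.

1998-01-30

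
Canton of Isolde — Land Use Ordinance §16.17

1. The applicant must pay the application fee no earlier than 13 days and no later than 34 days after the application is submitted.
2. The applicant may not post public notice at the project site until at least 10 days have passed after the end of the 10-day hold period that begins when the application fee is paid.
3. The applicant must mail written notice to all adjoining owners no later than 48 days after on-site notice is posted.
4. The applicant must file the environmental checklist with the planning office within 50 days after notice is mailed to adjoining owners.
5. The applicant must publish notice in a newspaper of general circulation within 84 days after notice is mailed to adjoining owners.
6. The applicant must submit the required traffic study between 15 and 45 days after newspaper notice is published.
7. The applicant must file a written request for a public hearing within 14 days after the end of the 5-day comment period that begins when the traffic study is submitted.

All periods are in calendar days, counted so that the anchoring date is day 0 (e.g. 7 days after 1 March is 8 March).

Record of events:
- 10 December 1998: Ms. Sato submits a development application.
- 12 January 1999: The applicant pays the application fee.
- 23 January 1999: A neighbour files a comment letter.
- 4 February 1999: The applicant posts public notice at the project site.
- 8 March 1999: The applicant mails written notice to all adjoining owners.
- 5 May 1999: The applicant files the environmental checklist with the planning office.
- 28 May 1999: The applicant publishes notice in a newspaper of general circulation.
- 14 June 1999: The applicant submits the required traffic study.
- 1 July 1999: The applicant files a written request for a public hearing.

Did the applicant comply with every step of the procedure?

(1) the permitted window runs from 10 December 1998 + 13 = 23 December 1998 to 10 December 1998 + 34 = 13 January 1999; done 12 January 1999 — within the window.
(2) permitted from 22 January 1999 + 10 days = 1 February 1999 onward; done 4 February 1999, after the minimum wait.
(3) due by 4 February 1999 + 48 days = 24 March 1999; done 8 March 1999 — timely.
(4) due by 8 March 1999 + 50 days = 27 April 1999; done 5 May 1999 — 8 days late.
The analysis stops there.

No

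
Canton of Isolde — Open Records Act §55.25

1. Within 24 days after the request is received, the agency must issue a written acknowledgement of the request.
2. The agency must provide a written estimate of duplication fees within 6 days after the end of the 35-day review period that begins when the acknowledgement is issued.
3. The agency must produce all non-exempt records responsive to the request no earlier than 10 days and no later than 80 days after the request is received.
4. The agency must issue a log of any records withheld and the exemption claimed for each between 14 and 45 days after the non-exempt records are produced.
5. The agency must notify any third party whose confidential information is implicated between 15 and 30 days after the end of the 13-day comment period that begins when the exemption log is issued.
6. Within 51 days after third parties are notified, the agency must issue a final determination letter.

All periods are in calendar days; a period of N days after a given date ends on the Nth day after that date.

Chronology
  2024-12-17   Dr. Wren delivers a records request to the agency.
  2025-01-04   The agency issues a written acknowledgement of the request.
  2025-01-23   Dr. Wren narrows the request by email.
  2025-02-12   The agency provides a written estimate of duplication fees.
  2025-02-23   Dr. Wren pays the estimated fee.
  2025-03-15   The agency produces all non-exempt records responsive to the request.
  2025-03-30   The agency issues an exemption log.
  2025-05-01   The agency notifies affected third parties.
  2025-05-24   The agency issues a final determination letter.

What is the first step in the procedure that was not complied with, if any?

Step 3

Step 1: 24 days after 2024-12-17 (when the request is received) is 2025-01-10; done 2025-01-04 — timely.
Step 2: 6 days after 2025-02-08 (end of the 35-day review period, which began when the acknowledgement is issued on 2025-01-04) is 2025-02-14; 2025-02-12 is within that limit.
Step 3: the window is 10–80 days after 2024-12-17 (when the request is received), so 2024-12-27 through 2025-03-07; 2025-03-15 is 8 days past the end of the window.
The procedure was therefore not followed at step 3.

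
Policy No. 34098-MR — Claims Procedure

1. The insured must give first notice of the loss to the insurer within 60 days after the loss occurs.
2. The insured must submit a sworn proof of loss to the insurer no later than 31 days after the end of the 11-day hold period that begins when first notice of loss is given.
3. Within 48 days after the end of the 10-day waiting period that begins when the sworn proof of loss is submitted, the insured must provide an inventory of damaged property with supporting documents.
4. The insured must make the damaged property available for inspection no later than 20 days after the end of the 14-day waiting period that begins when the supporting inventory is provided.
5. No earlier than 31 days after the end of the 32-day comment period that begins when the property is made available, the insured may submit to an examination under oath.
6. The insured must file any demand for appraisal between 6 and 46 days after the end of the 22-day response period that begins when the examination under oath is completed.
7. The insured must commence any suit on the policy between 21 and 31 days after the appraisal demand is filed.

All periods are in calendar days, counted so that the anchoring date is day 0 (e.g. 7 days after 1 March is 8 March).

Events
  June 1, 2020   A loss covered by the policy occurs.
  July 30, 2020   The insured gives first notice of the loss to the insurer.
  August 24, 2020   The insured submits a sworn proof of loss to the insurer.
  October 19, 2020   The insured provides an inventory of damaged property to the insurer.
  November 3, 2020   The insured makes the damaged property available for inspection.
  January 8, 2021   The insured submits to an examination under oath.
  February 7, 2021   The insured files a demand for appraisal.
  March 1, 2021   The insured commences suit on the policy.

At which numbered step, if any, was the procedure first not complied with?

None — every step was satisfied

Step 1 — counting 60 days from June 1, 2020 (when the loss occurs) gives a deadline of July 31, 2020; done July 30, 2020 — timely.
Step 2 — counting 31 days from August 10, 2020 (end of the 11-day hold period, which began when first notice of loss is given on July 30, 2020) gives a deadline of September 10, 2020; done August 24, 2020 — timely.
Step 3 — counting 48 days from September 3, 2020 (end of the 10-day waiting period, which began when the sworn proof of loss is submitted on August 24, 2020) gives a deadline of October 21, 2020; completed October 19, 2020, before the deadline.
Step 4 — counting 20 days from November 2, 2020 (end of the 14-day waiting period, which began when the supporting inventory is provided on October 19, 2020) gives a deadline of November 22, 2020; completed November 3, 2020, before the deadline.
Step 5 — must wait 31 days from December 5, 2020 (end of the 32-day comment period, which began when the property is made available on November 3, 2020), so not before January 5, 2021; January 8, 2021 is on or after that date.
Step 6 — 6 and 46 days from January 30, 2021 (end of the 22-day response period, which began when the examination under oath is completed on January 8, 2021) are February 5, 2021 and March 17, 2021 respectively; done February 7, 2021 — within the window.
Step 7 — 21 and 31 days from February 7, 2021 (when the appraisal demand is filed) are February 28, 2021 and March 10, 2021 respectively; done March 1, 2021 — within the window.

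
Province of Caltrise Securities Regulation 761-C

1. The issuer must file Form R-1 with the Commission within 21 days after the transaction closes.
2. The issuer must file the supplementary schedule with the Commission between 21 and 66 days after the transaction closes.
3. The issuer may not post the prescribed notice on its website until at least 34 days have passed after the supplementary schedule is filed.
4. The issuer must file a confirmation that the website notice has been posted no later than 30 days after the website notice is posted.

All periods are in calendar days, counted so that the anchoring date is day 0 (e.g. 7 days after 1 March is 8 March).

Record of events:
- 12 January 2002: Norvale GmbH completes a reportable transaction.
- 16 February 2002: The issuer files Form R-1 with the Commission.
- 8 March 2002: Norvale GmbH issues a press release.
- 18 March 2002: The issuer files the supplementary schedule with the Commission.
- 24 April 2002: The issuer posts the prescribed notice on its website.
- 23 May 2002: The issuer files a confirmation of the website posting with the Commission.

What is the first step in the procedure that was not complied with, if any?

Step 1

Step 1 — counting 21 days from 12 January 2002 (when the transaction closes) gives a deadline of 2 February 2002; not done until 16 February 2002, 14 days after the deadline.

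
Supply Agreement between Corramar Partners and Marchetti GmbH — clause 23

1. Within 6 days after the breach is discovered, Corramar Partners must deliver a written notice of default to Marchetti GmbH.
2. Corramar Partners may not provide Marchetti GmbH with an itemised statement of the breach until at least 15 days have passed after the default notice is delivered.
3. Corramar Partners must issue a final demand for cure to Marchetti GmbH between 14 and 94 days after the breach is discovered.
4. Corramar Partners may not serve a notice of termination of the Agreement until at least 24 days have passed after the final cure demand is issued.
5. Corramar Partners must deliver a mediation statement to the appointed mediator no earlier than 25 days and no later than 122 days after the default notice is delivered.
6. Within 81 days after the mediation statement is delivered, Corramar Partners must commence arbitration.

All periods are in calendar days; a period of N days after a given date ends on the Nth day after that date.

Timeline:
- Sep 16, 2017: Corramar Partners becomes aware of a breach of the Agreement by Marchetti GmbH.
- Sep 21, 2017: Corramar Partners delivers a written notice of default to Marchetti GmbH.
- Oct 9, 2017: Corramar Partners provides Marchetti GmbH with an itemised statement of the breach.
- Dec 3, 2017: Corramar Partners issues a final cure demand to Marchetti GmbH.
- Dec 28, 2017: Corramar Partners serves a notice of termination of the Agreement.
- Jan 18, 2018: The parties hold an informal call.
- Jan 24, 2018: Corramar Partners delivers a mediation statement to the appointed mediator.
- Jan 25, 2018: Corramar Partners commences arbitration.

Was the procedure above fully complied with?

No

Step 1: 6 days after Sep 16, 2017 (when the breach is discovered) is Sep 22, 2017; completed Sep 21, 2017, before the deadline.
Step 2: the earliest permitted date is 15 days after Sep 21, 2017 (when the default notice is delivered), i.e. Oct 6, 2017; done Oct 9, 2017 — permitted.
Step 3: the window is 14–94 days after Sep 16, 2017 (when the breach is discovered), so Sep 30, 2017 through Dec 19, 2017; Dec 3, 2017 falls inside that range.
Step 4: the earliest permitted date is 24 days after Dec 3, 2017 (when the final cure demand is issued), i.e. Dec 27, 2017; done Dec 28, 2017 — permitted.
Step 5: the window is 25–122 days after Sep 21, 2017 (when the default notice is delivered), so Oct 16, 2017 through Jan 21, 2018; Jan 24, 2018 is 3 days past the end of the window.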